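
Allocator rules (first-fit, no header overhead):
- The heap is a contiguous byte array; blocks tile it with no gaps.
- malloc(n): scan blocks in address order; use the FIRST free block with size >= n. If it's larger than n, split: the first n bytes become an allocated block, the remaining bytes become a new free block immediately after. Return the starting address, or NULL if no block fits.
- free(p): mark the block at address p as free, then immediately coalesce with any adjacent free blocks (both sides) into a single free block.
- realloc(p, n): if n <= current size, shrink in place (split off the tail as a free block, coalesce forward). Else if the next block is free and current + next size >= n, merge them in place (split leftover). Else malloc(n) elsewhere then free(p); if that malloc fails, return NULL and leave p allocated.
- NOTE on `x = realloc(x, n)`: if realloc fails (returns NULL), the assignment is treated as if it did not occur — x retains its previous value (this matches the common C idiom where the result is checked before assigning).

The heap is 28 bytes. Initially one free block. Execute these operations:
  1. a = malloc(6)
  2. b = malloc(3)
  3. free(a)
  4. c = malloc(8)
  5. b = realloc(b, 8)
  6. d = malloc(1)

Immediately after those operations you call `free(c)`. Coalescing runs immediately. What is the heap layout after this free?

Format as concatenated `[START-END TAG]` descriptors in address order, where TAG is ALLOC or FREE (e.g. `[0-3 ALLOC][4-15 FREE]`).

Answer: [0-0 ALLOC][1-16 FREE][17-24 ALLOC][25-27 FREE]

Derivation:
Op 1: a = malloc(6) -> a = 0; heap: [0-5 ALLOC][6-27 FREE]
Op 2: b = malloc(3) -> b = 6; heap: [0-5 ALLOC][6-8 ALLOC][9-27 FREE]
Op 3: free(a) -> (freed a); heap: [0-5 FREE][6-8 ALLOC][9-27 FREE]
Op 4: c = malloc(8) -> c = 9; heap: [0-5 FREE][6-8 ALLOC][9-16 ALLOC][17-27 FREE]
Op 5: b = realloc(b, 8) -> b = 17; heap: [0-8 FREE][9-16 ALLOC][17-24 ALLOC][25-27 FREE]
Op 6: d = malloc(1) -> d = 0; heap: [0-0 ALLOC][1-8 FREE][9-16 ALLOC][17-24 ALLOC][25-27 FREE]
free(c): c = 9 -> block [9-16 ALLOC]; mark free, coalesce with adjacent free neighbors -> [0-0 ALLOC][1-16 FREE][17-24 ALLOC][25-27 FREE]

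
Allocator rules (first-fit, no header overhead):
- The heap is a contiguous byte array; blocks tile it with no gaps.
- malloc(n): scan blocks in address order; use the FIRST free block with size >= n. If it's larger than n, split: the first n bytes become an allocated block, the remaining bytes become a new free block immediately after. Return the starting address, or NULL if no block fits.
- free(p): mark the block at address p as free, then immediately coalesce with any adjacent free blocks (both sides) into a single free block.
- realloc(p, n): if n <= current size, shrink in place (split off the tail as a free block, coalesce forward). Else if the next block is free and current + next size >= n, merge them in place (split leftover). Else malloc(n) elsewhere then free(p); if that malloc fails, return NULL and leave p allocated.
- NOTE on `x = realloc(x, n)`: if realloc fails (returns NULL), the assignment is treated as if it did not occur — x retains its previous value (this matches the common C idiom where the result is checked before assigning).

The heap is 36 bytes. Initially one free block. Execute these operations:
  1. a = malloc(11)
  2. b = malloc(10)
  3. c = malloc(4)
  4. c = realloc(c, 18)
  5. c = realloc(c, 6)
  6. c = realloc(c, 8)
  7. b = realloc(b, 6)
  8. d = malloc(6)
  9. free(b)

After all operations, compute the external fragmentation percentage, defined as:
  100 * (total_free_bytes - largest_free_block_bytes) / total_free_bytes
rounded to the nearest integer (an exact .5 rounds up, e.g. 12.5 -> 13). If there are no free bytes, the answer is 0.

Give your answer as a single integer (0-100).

Op 1: a = malloc(11) -> a = 0; heap: [0-10 ALLOC][11-35 FREE]
Op 2: b = malloc(10) -> b = 11; heap: [0-10 ALLOC][11-20 ALLOC][21-35 FREE]
Op 3: c = malloc(4) -> c = 21; heap: [0-10 ALLOC][11-20 ALLOC][21-24 ALLOC][25-35 FREE]
Op 4: c = realloc(c, 18) -> NULL (c unchanged); heap: [0-10 ALLOC][11-20 ALLOC][21-24 ALLOC][25-35 FREE]
Op 5: c = realloc(c, 6) -> c = 21; heap: [0-10 ALLOC][11-20 ALLOC][21-26 ALLOC][27-35 FREE]
Op 6: c = realloc(c, 8) -> c = 21; heap: [0-10 ALLOC][11-20 ALLOC][21-28 ALLOC][29-35 FREE]
Op 7: b = realloc(b, 6) -> b = 11; heap: [0-10 ALLOC][11-16 ALLOC][17-20 FREE][21-28 ALLOC][29-35 FREE]
Op 8: d = malloc(6) -> d = 29; heap: [0-10 ALLOC][11-16 ALLOC][17-20 FREE][21-28 ALLOC][29-34 ALLOC][35-35 FREE]
Op 9: free(b) -> (freed b); heap: [0-10 ALLOC][11-20 FREE][21-28 ALLOC][29-34 ALLOC][35-35 FREE]
Free blocks: [10 1] total_free=11 largest=10 -> 100*(11-10)/11 = 100/11 ≈ 9.091 -> rounds to 9

Answer: 9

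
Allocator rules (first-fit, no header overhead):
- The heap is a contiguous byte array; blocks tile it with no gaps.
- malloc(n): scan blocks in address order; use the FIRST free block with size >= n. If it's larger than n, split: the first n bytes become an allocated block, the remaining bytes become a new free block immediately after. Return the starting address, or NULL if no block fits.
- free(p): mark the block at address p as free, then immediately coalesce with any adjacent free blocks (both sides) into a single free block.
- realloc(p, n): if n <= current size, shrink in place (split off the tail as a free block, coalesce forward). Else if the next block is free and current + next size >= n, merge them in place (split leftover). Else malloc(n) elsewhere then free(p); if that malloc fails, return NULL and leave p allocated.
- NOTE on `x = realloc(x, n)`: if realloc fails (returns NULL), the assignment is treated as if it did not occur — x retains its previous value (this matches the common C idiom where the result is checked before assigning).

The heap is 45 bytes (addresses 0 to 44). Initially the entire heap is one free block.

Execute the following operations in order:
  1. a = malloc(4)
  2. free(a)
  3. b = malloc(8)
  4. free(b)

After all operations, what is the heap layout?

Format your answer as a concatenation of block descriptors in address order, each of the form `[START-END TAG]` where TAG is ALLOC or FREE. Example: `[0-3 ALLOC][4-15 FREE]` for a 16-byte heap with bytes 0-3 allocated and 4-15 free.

Answer: [0-44 FREE]

Derivation:
Op 1: a = malloc(4) -> a = 0; heap: [0-3 ALLOC][4-44 FREE]
Op 2: free(a) -> (freed a); heap: [0-44 FREE]
Op 3: b = malloc(8) -> b = 0; heap: [0-7 ALLOC][8-44 FREE]
Op 4: free(b) -> (freed b); heap: [0-44 FREE]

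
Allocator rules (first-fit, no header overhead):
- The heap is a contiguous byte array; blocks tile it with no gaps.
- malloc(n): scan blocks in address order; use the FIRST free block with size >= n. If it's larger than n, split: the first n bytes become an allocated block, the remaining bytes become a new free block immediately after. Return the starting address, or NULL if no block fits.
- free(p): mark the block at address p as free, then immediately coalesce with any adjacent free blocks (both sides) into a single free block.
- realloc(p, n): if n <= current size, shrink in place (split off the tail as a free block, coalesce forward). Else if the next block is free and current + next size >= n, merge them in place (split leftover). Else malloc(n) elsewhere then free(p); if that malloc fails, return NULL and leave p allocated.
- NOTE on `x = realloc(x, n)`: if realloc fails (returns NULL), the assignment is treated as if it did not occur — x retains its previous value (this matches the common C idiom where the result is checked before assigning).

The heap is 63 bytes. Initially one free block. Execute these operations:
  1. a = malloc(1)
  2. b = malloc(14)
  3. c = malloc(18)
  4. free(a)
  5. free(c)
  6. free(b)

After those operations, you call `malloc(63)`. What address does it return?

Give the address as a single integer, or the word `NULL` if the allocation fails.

Op 1: a = malloc(1) -> a = 0; heap: [0-0 ALLOC][1-62 FREE]
Op 2: b = malloc(14) -> b = 1; heap: [0-0 ALLOC][1-14 ALLOC][15-62 FREE]
Op 3: c = malloc(18) -> c = 15; heap: [0-0 ALLOC][1-14 ALLOC][15-32 ALLOC][33-62 FREE]
Op 4: free(a) -> (freed a); heap: [0-0 FREE][1-14 ALLOC][15-32 ALLOC][33-62 FREE]
Op 5: free(c) -> (freed c); heap: [0-0 FREE][1-14 ALLOC][15-62 FREE]
Op 6: free(b) -> (freed b); heap: [0-62 FREE]
malloc(63): first-fit scan over [0-62 FREE] -> 0

Answer: 0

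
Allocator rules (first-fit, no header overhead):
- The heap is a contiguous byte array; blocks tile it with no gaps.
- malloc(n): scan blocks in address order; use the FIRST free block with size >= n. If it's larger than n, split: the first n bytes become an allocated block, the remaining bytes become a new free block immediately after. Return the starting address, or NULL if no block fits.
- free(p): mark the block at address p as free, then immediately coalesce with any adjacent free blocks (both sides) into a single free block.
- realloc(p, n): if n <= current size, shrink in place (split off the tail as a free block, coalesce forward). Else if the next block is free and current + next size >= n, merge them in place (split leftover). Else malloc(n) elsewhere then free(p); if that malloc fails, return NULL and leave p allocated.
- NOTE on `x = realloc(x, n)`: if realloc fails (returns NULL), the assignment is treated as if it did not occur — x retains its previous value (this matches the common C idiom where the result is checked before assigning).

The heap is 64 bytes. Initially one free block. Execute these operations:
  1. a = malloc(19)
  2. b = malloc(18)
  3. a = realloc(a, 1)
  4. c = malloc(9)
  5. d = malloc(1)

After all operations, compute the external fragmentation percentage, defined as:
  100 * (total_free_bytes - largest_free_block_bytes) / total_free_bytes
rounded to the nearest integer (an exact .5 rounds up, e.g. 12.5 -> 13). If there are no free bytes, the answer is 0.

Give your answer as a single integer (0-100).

Answer: 23

Derivation:
Op 1: a = malloc(19) -> a = 0; heap: [0-18 ALLOC][19-63 FREE]
Op 2: b = malloc(18) -> b = 19; heap: [0-18 ALLOC][19-36 ALLOC][37-63 FREE]
Op 3: a = realloc(a, 1) -> a = 0; heap: [0-0 ALLOC][1-18 FREE][19-36 ALLOC][37-63 FREE]
Op 4: c = malloc(9) -> c = 1; heap: [0-0 ALLOC][1-9 ALLOC][10-18 FREE][19-36 ALLOC][37-63 FREE]
Op 5: d = malloc(1) -> d = 10; heap: [0-0 ALLOC][1-9 ALLOC][10-10 ALLOC][11-18 FREE][19-36 ALLOC][37-63 FREE]
Free blocks: [8 27] total_free=35 largest=27 -> 100*(35-27)/35 = 800/35 ≈ 22.857 -> rounds to 23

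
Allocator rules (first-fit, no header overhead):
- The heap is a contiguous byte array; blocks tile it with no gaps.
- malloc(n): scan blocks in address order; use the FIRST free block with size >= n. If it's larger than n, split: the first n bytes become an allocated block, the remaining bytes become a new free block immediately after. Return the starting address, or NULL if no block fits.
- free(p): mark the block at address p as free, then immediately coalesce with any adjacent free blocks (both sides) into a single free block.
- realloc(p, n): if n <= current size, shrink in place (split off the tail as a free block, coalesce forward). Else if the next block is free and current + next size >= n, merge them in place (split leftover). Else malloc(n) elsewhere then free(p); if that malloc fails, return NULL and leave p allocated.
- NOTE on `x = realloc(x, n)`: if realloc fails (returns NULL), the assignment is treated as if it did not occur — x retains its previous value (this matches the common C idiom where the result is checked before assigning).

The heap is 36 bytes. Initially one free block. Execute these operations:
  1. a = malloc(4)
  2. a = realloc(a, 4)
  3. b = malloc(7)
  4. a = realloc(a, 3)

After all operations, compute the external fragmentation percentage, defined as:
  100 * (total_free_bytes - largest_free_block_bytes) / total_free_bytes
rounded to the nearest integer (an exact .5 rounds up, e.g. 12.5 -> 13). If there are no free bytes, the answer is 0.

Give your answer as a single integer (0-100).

Answer: 4

Derivation:
Op 1: a = malloc(4) -> a = 0; heap: [0-3 ALLOC][4-35 FREE]
Op 2: a = realloc(a, 4) -> a = 0; heap: [0-3 ALLOC][4-35 FREE]
Op 3: b = malloc(7) -> b = 4; heap: [0-3 ALLOC][4-10 ALLOC][11-35 FREE]
Op 4: a = realloc(a, 3) -> a = 0; heap: [0-2 ALLOC][3-3 FREE][4-10 ALLOC][11-35 FREE]
Free blocks: [1 25] total_free=26 largest=25 -> 100*(26-25)/26 = 100/26 ≈ 3.846 -> rounds to 4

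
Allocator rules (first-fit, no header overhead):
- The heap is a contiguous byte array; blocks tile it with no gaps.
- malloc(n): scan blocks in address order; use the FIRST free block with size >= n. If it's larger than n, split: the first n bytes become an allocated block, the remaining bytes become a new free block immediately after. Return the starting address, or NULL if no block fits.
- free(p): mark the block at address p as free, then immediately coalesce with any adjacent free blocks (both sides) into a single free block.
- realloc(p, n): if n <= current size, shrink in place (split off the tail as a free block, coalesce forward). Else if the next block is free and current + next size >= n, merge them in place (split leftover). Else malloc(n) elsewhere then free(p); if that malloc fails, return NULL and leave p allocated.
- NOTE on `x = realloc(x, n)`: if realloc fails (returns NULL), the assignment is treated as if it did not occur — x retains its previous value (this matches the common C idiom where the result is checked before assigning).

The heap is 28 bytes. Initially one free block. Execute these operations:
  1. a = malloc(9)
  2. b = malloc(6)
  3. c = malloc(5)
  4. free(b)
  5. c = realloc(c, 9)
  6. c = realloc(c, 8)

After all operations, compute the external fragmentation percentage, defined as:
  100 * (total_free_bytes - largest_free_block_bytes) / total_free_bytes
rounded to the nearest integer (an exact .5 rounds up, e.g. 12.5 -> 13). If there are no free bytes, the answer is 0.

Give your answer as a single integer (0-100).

Answer: 45

Derivation:
Op 1: a = malloc(9) -> a = 0; heap: [0-8 ALLOC][9-27 FREE]
Op 2: b = malloc(6) -> b = 9; heap: [0-8 ALLOC][9-14 ALLOC][15-27 FREE]
Op 3: c = malloc(5) -> c = 15; heap: [0-8 ALLOC][9-14 ALLOC][15-19 ALLOC][20-27 FREE]
Op 4: free(b) -> (freed b); heap: [0-8 ALLOC][9-14 FREE][15-19 ALLOC][20-27 FREE]
Op 5: c = realloc(c, 9) -> c = 15; heap: [0-8 ALLOC][9-14 FREE][15-23 ALLOC][24-27 FREE]
Op 6: c = realloc(c, 8) -> c = 15; heap: [0-8 ALLOC][9-14 FREE][15-22 ALLOC][23-27 FREE]
Free blocks: [6 5] total_free=11 largest=6 -> 100*(11-6)/11 = 500/11 ≈ 45.455 -> rounds to 45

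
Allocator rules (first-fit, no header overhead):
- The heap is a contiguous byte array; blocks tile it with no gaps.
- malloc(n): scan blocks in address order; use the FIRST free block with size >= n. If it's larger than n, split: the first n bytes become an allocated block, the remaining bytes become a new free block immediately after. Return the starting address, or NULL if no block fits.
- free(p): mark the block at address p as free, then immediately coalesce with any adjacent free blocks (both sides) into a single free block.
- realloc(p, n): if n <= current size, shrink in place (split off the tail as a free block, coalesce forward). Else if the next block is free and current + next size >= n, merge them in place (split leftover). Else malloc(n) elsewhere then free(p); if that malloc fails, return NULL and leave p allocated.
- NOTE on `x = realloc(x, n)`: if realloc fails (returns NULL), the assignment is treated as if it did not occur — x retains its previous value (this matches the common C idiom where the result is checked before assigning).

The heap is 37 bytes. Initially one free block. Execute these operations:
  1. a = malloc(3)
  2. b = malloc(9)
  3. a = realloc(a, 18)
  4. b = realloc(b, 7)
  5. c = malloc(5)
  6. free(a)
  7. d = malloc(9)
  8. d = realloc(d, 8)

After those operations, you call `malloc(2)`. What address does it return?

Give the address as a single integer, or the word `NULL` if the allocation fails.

Answer: 0

Derivation:
Op 1: a = malloc(3) -> a = 0; heap: [0-2 ALLOC][3-36 FREE]
Op 2: b = malloc(9) -> b = 3; heap: [0-2 ALLOC][3-11 ALLOC][12-36 FREE]
Op 3: a = realloc(a, 18) -> a = 12; heap: [0-2 FREE][3-11 ALLOC][12-29 ALLOC][30-36 FREE]
Op 4: b = realloc(b, 7) -> b = 3; heap: [0-2 FREE][3-9 ALLOC][10-11 FREE][12-29 ALLOC][30-36 FREE]
Op 5: c = malloc(5) -> c = 30; heap: [0-2 FREE][3-9 ALLOC][10-11 FREE][12-29 ALLOC][30-34 ALLOC][35-36 FREE]
Op 6: free(a) -> (freed a); heap: [0-2 FREE][3-9 ALLOC][10-29 FREE][30-34 ALLOC][35-36 FREE]
Op 7: d = malloc(9) -> d = 10; heap: [0-2 FREE][3-9 ALLOC][10-18 ALLOC][19-29 FREE][30-34 ALLOC][35-36 FREE]
Op 8: d = realloc(d, 8) -> d = 10; heap: [0-2 FREE][3-9 ALLOC][10-17 ALLOC][18-29 FREE][30-34 ALLOC][35-36 FREE]
malloc(2): first-fit scan over [0-2 FREE][3-9 ALLOC][10-17 ALLOC][18-29 FREE][30-34 ALLOC][35-36 FREE] -> 0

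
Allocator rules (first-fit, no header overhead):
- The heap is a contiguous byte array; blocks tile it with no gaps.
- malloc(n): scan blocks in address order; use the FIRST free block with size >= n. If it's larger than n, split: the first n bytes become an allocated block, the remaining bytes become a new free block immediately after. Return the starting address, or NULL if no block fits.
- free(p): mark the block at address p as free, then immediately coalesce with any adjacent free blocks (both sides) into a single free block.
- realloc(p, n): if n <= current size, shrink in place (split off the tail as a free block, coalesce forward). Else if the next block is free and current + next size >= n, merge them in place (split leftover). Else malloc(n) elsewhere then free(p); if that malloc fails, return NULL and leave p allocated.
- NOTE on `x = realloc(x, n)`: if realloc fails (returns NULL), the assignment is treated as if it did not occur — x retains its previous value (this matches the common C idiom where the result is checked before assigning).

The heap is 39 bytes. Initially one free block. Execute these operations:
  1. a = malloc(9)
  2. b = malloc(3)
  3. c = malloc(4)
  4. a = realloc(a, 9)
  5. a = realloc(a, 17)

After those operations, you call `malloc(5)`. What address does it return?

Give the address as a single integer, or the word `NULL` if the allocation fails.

Answer: 0

Derivation:
Op 1: a = malloc(9) -> a = 0; heap: [0-8 ALLOC][9-38 FREE]
Op 2: b = malloc(3) -> b = 9; heap: [0-8 ALLOC][9-11 ALLOC][12-38 FREE]
Op 3: c = malloc(4) -> c = 12; heap: [0-8 ALLOC][9-11 ALLOC][12-15 ALLOC][16-38 FREE]
Op 4: a = realloc(a, 9) -> a = 0; heap: [0-8 ALLOC][9-11 ALLOC][12-15 ALLOC][16-38 FREE]
Op 5: a = realloc(a, 17) -> a = 16; heap: [0-8 FREE][9-11 ALLOC][12-15 ALLOC][16-32 ALLOC][33-38 FREE]
malloc(5): first-fit scan over [0-8 FREE][9-11 ALLOC][12-15 ALLOC][16-32 ALLOC][33-38 FREE] -> 0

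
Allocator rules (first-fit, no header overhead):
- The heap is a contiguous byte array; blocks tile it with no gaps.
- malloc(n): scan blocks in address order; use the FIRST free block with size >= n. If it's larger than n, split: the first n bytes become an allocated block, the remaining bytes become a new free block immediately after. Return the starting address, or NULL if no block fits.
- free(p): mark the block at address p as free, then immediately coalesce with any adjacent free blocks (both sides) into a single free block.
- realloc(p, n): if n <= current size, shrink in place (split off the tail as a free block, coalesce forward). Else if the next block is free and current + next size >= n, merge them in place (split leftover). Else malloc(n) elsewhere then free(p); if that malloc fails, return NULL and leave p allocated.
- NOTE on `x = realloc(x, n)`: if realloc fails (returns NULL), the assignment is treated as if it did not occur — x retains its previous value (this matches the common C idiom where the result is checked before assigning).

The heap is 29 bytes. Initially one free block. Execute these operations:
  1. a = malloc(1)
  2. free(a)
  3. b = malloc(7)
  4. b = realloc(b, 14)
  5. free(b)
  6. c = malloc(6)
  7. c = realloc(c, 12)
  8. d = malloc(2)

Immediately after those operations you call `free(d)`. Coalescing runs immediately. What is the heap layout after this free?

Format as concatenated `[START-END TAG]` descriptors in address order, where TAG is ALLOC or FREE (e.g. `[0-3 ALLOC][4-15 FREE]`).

Answer: [0-11 ALLOC][12-28 FREE]

Derivation:
Op 1: a = malloc(1) -> a = 0; heap: [0-0 ALLOC][1-28 FREE]
Op 2: free(a) -> (freed a); heap: [0-28 FREE]
Op 3: b = malloc(7) -> b = 0; heap: [0-6 ALLOC][7-28 FREE]
Op 4: b = realloc(b, 14) -> b = 0; heap: [0-13 ALLOC][14-28 FREE]
Op 5: free(b) -> (freed b); heap: [0-28 FREE]
Op 6: c = malloc(6) -> c = 0; heap: [0-5 ALLOC][6-28 FREE]
Op 7: c = realloc(c, 12) -> c = 0; heap: [0-11 ALLOC][12-28 FREE]
Op 8: d = malloc(2) -> d = 12; heap: [0-11 ALLOC][12-13 ALLOC][14-28 FREE]
free(d): d = 12 -> block [12-13 ALLOC]; mark free, coalesce with adjacent free neighbors -> [0-11 ALLOC][12-28 FREE]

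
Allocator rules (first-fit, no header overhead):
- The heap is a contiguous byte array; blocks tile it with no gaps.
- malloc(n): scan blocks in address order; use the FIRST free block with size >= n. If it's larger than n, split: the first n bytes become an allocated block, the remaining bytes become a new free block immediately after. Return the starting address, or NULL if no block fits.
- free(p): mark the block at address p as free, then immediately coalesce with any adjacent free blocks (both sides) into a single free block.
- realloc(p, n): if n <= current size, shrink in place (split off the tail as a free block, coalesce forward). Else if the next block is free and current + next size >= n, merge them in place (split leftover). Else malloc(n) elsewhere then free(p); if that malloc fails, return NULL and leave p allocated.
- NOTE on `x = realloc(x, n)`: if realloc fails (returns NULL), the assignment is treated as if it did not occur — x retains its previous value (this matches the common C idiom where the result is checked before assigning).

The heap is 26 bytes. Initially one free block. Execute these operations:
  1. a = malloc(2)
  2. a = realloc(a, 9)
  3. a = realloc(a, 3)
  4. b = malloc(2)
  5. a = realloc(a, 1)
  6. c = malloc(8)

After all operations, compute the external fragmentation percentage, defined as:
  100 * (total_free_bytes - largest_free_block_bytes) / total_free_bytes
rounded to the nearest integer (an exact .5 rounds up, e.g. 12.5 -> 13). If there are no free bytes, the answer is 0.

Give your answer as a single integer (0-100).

Answer: 13

Derivation:
Op 1: a = malloc(2) -> a = 0; heap: [0-1 ALLOC][2-25 FREE]
Op 2: a = realloc(a, 9) -> a = 0; heap: [0-8 ALLOC][9-25 FREE]
Op 3: a = realloc(a, 3) -> a = 0; heap: [0-2 ALLOC][3-25 FREE]
Op 4: b = malloc(2) -> b = 3; heap: [0-2 ALLOC][3-4 ALLOC][5-25 FREE]
Op 5: a = realloc(a, 1) -> a = 0; heap: [0-0 ALLOC][1-2 FREE][3-4 ALLOC][5-25 FREE]
Op 6: c = malloc(8) -> c = 5; heap: [0-0 ALLOC][1-2 FREE][3-4 ALLOC][5-12 ALLOC][13-25 FREE]
Free blocks: [2 13] total_free=15 largest=13 -> 100*(15-13)/15 = 200/15 ≈ 13.333 -> rounds to 13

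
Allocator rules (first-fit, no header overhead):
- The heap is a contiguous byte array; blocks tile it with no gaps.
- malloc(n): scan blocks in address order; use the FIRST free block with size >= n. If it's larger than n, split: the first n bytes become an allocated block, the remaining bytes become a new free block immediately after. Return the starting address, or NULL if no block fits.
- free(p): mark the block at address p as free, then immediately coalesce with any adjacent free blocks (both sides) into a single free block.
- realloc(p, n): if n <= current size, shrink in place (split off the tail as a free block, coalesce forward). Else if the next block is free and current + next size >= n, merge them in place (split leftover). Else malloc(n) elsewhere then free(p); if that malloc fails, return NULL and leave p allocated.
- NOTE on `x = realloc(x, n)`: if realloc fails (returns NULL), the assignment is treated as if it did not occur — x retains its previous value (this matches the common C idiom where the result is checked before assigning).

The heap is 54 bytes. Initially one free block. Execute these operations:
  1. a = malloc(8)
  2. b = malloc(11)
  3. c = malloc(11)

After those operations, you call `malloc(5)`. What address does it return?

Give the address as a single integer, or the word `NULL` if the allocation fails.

Op 1: a = malloc(8) -> a = 0; heap: [0-7 ALLOC][8-53 FREE]
Op 2: b = malloc(11) -> b = 8; heap: [0-7 ALLOC][8-18 ALLOC][19-53 FREE]
Op 3: c = malloc(11) -> c = 19; heap: [0-7 ALLOC][8-18 ALLOC][19-29 ALLOC][30-53 FREE]
malloc(5): first-fit scan over [0-7 ALLOC][8-18 ALLOC][19-29 ALLOC][30-53 FREE] -> 30

Answer: 30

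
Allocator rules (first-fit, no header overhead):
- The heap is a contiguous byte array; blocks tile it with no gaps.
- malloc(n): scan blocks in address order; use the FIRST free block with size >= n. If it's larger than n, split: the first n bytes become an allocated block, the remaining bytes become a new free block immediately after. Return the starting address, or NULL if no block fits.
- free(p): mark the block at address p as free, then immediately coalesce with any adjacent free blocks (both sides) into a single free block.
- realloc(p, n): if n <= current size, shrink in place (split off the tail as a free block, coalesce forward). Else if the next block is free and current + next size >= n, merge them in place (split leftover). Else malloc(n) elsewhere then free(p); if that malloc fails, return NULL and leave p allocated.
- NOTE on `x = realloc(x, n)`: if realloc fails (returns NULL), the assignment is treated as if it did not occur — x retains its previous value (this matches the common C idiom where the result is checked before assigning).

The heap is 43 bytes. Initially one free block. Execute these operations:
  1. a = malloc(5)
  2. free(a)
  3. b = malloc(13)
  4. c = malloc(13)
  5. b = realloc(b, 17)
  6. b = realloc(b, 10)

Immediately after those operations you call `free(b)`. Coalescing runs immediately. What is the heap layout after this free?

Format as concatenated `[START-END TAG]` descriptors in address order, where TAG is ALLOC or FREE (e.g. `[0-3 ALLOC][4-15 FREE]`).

Answer: [0-12 FREE][13-25 ALLOC][26-42 FREE]

Derivation:
Op 1: a = malloc(5) -> a = 0; heap: [0-4 ALLOC][5-42 FREE]
Op 2: free(a) -> (freed a); heap: [0-42 FREE]
Op 3: b = malloc(13) -> b = 0; heap: [0-12 ALLOC][13-42 FREE]
Op 4: c = malloc(13) -> c = 13; heap: [0-12 ALLOC][13-25 ALLOC][26-42 FREE]
Op 5: b = realloc(b, 17) -> b = 26; heap: [0-12 FREE][13-25 ALLOC][26-42 ALLOC]
Op 6: b = realloc(b, 10) -> b = 26; heap: [0-12 FREE][13-25 ALLOC][26-35 ALLOC][36-42 FREE]
free(b): b = 26 -> block [26-35 ALLOC]; mark free, coalesce with adjacent free neighbors -> [0-12 FREE][13-25 ALLOC][26-42 FREE]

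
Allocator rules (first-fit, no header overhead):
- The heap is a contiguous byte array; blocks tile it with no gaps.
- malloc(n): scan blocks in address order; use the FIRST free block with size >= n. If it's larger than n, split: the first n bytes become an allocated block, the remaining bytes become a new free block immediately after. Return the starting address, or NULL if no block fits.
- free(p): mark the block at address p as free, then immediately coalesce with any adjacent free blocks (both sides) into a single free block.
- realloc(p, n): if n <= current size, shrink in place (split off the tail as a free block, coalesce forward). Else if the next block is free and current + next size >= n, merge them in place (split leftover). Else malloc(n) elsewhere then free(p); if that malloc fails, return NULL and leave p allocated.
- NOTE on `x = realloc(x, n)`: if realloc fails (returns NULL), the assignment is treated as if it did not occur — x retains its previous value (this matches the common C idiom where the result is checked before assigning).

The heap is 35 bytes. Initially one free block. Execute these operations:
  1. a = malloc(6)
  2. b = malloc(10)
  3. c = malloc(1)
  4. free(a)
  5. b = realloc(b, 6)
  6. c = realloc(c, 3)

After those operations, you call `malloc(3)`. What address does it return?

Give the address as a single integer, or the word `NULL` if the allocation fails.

Op 1: a = malloc(6) -> a = 0; heap: [0-5 ALLOC][6-34 FREE]
Op 2: b = malloc(10) -> b = 6; heap: [0-5 ALLOC][6-15 ALLOC][16-34 FREE]
Op 3: c = malloc(1) -> c = 16; heap: [0-5 ALLOC][6-15 ALLOC][16-16 ALLOC][17-34 FREE]
Op 4: free(a) -> (freed a); heap: [0-5 FREE][6-15 ALLOC][16-16 ALLOC][17-34 FREE]
Op 5: b = realloc(b, 6) -> b = 6; heap: [0-5 FREE][6-11 ALLOC][12-15 FREE][16-16 ALLOC][17-34 FREE]
Op 6: c = realloc(c, 3) -> c = 16; heap: [0-5 FREE][6-11 ALLOC][12-15 FREE][16-18 ALLOC][19-34 FREE]
malloc(3): first-fit scan over [0-5 FREE][6-11 ALLOC][12-15 FREE][16-18 ALLOC][19-34 FREE] -> 0

Answer: 0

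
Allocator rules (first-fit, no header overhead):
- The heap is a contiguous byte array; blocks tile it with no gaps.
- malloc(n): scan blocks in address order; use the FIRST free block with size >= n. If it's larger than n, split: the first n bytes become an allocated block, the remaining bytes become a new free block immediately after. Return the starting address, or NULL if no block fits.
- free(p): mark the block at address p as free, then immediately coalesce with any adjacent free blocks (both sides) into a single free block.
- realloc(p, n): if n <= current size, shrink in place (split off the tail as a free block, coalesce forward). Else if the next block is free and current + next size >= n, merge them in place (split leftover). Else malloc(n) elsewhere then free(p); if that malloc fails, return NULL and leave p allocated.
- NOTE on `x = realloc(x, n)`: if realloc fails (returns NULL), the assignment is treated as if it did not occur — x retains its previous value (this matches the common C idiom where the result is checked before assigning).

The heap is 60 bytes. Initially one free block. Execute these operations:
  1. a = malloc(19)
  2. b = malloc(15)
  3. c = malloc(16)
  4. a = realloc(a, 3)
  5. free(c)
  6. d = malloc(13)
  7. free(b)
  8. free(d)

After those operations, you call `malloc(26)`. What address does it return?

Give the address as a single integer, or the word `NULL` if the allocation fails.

Answer: 3

Derivation:
Op 1: a = malloc(19) -> a = 0; heap: [0-18 ALLOC][19-59 FREE]
Op 2: b = malloc(15) -> b = 19; heap: [0-18 ALLOC][19-33 ALLOC][34-59 FREE]
Op 3: c = malloc(16) -> c = 34; heap: [0-18 ALLOC][19-33 ALLOC][34-49 ALLOC][50-59 FREE]
Op 4: a = realloc(a, 3) -> a = 0; heap: [0-2 ALLOC][3-18 FREE][19-33 ALLOC][34-49 ALLOC][50-59 FREE]
Op 5: free(c) -> (freed c); heap: [0-2 ALLOC][3-18 FREE][19-33 ALLOC][34-59 FREE]
Op 6: d = malloc(13) -> d = 3; heap: [0-2 ALLOC][3-15 ALLOC][16-18 FREE][19-33 ALLOC][34-59 FREE]
Op 7: free(b) -> (freed b); heap: [0-2 ALLOC][3-15 ALLOC][16-59 FREE]
Op 8: free(d) -> (freed d); heap: [0-2 ALLOC][3-59 FREE]
malloc(26): first-fit scan over [0-2 ALLOC][3-59 FREE] -> 3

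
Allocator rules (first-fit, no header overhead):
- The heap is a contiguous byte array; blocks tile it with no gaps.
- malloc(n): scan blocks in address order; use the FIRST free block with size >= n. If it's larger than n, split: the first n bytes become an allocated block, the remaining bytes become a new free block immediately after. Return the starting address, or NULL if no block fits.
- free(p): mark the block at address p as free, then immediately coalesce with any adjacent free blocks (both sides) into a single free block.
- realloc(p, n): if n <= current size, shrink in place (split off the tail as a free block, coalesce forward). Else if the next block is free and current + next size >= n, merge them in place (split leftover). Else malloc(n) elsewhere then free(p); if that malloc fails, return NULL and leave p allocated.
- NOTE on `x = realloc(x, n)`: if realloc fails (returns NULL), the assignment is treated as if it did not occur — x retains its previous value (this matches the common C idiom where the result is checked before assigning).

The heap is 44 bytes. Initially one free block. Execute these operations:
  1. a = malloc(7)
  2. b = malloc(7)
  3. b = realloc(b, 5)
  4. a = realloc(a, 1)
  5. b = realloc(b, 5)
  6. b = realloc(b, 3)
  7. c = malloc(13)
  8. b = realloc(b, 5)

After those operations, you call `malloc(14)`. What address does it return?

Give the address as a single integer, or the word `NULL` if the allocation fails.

Op 1: a = malloc(7) -> a = 0; heap: [0-6 ALLOC][7-43 FREE]
Op 2: b = malloc(7) -> b = 7; heap: [0-6 ALLOC][7-13 ALLOC][14-43 FREE]
Op 3: b = realloc(b, 5) -> b = 7; heap: [0-6 ALLOC][7-11 ALLOC][12-43 FREE]
Op 4: a = realloc(a, 1) -> a = 0; heap: [0-0 ALLOC][1-6 FREE][7-11 ALLOC][12-43 FREE]
Op 5: b = realloc(b, 5) -> b = 7; heap: [0-0 ALLOC][1-6 FREE][7-11 ALLOC][12-43 FREE]
Op 6: b = realloc(b, 3) -> b = 7; heap: [0-0 ALLOC][1-6 FREE][7-9 ALLOC][10-43 FREE]
Op 7: c = malloc(13) -> c = 10; heap: [0-0 ALLOC][1-6 FREE][7-9 ALLOC][10-22 ALLOC][23-43 FREE]
Op 8: b = realloc(b, 5) -> b = 1; heap: [0-0 ALLOC][1-5 ALLOC][6-9 FREE][10-22 ALLOC][23-43 FREE]
malloc(14): first-fit scan over [0-0 ALLOC][1-5 ALLOC][6-9 FREE][10-22 ALLOC][23-43 FREE] -> 23

Answer: 23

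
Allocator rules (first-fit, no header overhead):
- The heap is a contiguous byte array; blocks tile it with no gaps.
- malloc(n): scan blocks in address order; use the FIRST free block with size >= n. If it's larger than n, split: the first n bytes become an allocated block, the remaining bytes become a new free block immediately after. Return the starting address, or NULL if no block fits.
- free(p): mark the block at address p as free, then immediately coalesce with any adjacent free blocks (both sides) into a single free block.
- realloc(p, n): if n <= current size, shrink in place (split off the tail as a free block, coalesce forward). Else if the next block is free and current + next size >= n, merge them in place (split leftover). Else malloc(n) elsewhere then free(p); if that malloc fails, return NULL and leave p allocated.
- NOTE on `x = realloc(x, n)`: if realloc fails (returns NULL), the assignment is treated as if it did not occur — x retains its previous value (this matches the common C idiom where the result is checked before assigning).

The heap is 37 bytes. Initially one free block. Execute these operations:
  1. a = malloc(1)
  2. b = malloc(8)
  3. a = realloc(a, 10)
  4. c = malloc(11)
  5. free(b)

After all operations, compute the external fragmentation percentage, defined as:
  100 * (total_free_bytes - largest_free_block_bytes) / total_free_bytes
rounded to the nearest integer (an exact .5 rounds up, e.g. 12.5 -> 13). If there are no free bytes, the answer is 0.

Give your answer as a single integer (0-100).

Answer: 44

Derivation:
Op 1: a = malloc(1) -> a = 0; heap: [0-0 ALLOC][1-36 FREE]
Op 2: b = malloc(8) -> b = 1; heap: [0-0 ALLOC][1-8 ALLOC][9-36 FREE]
Op 3: a = realloc(a, 10) -> a = 9; heap: [0-0 FREE][1-8 ALLOC][9-18 ALLOC][19-36 FREE]
Op 4: c = malloc(11) -> c = 19; heap: [0-0 FREE][1-8 ALLOC][9-18 ALLOC][19-29 ALLOC][30-36 FREE]
Op 5: free(b) -> (freed b); heap: [0-8 FREE][9-18 ALLOC][19-29 ALLOC][30-36 FREE]
Free blocks: [9 7] total_free=16 largest=9 -> 100*(16-9)/16 = 700/16 = 43.75 -> rounds to 44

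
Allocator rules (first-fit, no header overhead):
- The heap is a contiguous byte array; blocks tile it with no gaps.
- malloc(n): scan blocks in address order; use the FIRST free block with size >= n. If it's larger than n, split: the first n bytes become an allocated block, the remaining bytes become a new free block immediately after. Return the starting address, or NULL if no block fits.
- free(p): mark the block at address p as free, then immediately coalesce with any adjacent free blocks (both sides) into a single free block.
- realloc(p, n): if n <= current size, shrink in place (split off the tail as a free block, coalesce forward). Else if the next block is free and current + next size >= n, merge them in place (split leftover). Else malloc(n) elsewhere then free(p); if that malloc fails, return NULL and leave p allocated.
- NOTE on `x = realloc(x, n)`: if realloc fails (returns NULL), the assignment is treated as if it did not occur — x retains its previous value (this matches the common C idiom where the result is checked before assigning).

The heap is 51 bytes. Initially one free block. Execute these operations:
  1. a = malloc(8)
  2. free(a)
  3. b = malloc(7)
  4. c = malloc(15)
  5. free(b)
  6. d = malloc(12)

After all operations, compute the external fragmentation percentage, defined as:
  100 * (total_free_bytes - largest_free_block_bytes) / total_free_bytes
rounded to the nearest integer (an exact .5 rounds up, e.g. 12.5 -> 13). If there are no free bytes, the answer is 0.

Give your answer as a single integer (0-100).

Answer: 29

Derivation:
Op 1: a = malloc(8) -> a = 0; heap: [0-7 ALLOC][8-50 FREE]
Op 2: free(a) -> (freed a); heap: [0-50 FREE]
Op 3: b = malloc(7) -> b = 0; heap: [0-6 ALLOC][7-50 FREE]
Op 4: c = malloc(15) -> c = 7; heap: [0-6 ALLOC][7-21 ALLOC][22-50 FREE]
Op 5: free(b) -> (freed b); heap: [0-6 FREE][7-21 ALLOC][22-50 FREE]
Op 6: d = malloc(12) -> d = 22; heap: [0-6 FREE][7-21 ALLOC][22-33 ALLOC][34-50 FREE]
Free blocks: [7 17] total_free=24 largest=17 -> 100*(24-17)/24 = 700/24 ≈ 29.167 -> rounds to 29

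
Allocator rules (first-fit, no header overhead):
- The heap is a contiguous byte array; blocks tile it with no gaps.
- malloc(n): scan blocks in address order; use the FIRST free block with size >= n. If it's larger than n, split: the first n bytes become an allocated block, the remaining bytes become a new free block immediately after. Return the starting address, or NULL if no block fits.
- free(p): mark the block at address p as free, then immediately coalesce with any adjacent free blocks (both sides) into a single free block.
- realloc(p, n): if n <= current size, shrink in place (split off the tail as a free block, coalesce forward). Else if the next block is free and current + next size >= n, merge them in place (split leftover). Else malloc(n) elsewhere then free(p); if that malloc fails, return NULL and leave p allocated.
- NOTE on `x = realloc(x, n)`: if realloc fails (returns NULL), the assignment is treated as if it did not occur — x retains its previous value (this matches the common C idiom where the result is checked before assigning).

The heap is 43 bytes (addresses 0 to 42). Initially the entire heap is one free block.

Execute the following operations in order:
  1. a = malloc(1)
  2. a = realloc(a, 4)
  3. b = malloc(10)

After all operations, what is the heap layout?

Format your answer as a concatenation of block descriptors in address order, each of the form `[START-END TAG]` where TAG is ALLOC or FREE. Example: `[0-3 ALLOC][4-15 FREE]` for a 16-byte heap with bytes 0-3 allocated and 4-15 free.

Answer: [0-3 ALLOC][4-13 ALLOC][14-42 FREE]

Derivation:
Op 1: a = malloc(1) -> a = 0; heap: [0-0 ALLOC][1-42 FREE]
Op 2: a = realloc(a, 4) -> a = 0; heap: [0-3 ALLOC][4-42 FREE]
Op 3: b = malloc(10) -> b = 4; heap: [0-3 ALLOC][4-13 ALLOC][14-42 FREE]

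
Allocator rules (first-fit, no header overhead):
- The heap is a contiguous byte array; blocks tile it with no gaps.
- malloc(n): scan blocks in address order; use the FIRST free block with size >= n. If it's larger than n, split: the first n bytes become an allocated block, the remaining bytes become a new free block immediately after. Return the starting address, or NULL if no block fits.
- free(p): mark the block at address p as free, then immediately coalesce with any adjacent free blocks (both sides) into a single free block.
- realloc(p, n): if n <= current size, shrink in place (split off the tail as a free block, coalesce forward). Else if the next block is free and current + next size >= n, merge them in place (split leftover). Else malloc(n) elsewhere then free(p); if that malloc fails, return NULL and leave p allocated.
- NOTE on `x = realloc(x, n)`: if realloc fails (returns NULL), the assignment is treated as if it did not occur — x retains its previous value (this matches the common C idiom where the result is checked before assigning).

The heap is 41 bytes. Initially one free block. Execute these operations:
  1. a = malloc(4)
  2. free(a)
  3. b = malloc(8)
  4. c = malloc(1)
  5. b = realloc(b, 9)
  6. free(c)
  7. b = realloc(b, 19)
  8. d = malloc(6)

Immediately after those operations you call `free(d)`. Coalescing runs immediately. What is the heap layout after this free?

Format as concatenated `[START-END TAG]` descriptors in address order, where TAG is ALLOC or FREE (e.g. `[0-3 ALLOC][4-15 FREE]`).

Answer: [0-8 FREE][9-27 ALLOC][28-40 FREE]

Derivation:
Op 1: a = malloc(4) -> a = 0; heap: [0-3 ALLOC][4-40 FREE]
Op 2: free(a) -> (freed a); heap: [0-40 FREE]
Op 3: b = malloc(8) -> b = 0; heap: [0-7 ALLOC][8-40 FREE]
Op 4: c = malloc(1) -> c = 8; heap: [0-7 ALLOC][8-8 ALLOC][9-40 FREE]
Op 5: b = realloc(b, 9) -> b = 9; heap: [0-7 FREE][8-8 ALLOC][9-17 ALLOC][18-40 FREE]
Op 6: free(c) -> (freed c); heap: [0-8 FREE][9-17 ALLOC][18-40 FREE]
Op 7: b = realloc(b, 19) -> b = 9; heap: [0-8 FREE][9-27 ALLOC][28-40 FREE]
Op 8: d = malloc(6) -> d = 0; heap: [0-5 ALLOC][6-8 FREE][9-27 ALLOC][28-40 FREE]
free(d): d = 0 -> block [0-5 ALLOC]; mark free, coalesce with adjacent free neighbors -> [0-8 FREE][9-27 ALLOC][28-40 FREE]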